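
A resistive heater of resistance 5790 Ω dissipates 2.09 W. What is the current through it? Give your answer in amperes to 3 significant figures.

0.0190 A

From P = V I = I²R = V²/R, with the two given quantities we get I = √(P / R).
I = √(2.09 / 5790) = 0.01900 A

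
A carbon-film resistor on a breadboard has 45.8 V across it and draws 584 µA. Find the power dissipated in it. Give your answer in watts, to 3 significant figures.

0.0267 W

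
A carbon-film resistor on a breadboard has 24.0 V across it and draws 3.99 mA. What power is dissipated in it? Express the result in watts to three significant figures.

V and I are known directly — P = V I, no intermediate step needed.
P = 24.0 V × 0.003990 A = 0.09576 W

0.0958 W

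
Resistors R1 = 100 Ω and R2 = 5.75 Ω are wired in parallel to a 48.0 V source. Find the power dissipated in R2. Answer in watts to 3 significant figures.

401 W

Every branch has 48.0 V across it, so for R2 the power is simply V²/R.
P_R2 = V² / R2 = (48.0)² / 5.75 Ω = 400.7 W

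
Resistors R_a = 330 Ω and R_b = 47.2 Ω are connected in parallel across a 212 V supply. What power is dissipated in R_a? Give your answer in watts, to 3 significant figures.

R_a sits directly across the source, so P = V²/R with V = 212 V.
P_R_a = V² / R_a = (212)² / 330 Ω = 136.2 W

136 W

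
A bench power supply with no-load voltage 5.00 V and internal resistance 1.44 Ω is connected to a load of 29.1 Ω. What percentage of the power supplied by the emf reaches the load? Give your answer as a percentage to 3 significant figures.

95.3 %

Efficiency is P_load / P_total. With a series r and R sharing the same I, P = I²R for each, so η = R/(R+r).
η = R / (R + r) = 29.1 / (29.1 + 1.44) = 0.9528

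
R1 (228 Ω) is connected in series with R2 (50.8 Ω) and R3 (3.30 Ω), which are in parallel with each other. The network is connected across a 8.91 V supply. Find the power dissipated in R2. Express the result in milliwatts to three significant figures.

0.281 mW

First combine the parallel branches into one equivalent R_p, then R1 + R_p is a series pair.
R_p = (50.8×3.30)/(50.8+3.30) = 3.099 Ω
R_total = 228 + 3.099 = 231.1 Ω
I = V / R_total = 8.91 / 231.1 = 0.03855 A
Voltage across the parallel pair: V_p = I × R_p = 0.03855 × 3.099 = 0.1195 V
R2 sees V_p directly, so P = V_p² / R2.
P_R2 = (0.1195)² / 50.8 = 0.0002810 W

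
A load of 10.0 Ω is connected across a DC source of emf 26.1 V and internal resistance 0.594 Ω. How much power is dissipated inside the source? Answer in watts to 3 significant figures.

r is in series with the load, so it carries the full circuit current — the loss in it is I²r.
I = ε / (r + R) = 26.1 / (0.594 + 10.0) = 2.464 A
P_int = I² r = (2.464)² × 0.594 = 3.605 W

3.61 W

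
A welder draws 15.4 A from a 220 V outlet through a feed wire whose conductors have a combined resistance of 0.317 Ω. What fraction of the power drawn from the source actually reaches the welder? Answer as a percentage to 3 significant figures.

97.8 %

The feed wire carries the full 15.4 A.
P_line = I² R_line = (15.40)² × 0.317 = 75.18 W
P_source = V I = 220 × 15.40 = 3388 W; P_load = 3313 W
η = P_load / P_source = 3313 / 3388 = 0.9778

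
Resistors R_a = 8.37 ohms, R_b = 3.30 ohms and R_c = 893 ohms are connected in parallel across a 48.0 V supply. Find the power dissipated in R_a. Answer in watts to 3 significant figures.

R_a sits directly across the source, so P = V²/R with V = 48.0 V.
P_R_a = V² / R_a = (48.0)² / 8.37 Ω = 275.3 W

275 W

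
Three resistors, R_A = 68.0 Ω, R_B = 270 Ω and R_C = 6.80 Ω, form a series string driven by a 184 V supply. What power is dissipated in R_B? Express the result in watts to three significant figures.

76.9 W

The current is common to all series resistors; compute it, then apply P = I²R for the target.
R_total = 68.0 + 270 + 6.80 = 344.8 Ω
I = V / R_total = 184 / 344.8 = 0.5336 A
P_R_B = I² × R_B = (0.5336)² × 270 = 76.89 W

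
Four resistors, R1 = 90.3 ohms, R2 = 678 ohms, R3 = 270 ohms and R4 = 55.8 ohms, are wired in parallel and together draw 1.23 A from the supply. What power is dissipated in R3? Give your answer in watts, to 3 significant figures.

The branches share the same voltage, but only the total current is given — find V from the equivalent resistance first.
1/R_eq = 1/90.3 + 1/678 + 1/270 + 1/55.8 ⇒ R_eq = 29.26 Ω
V = I_total × R_eq = 1.230 × 29.26 = 35.99 V
P_R3 = V² / R3 = (35.99)² / 270 = 4.798 W

4.80 W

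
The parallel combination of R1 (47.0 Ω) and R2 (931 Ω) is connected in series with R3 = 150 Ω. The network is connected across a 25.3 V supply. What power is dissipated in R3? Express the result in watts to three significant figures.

2.53 W

Reduce the parallel combination to a single R_p; the circuit then becomes R_p in series with the remaining resistor.
R_p = (47.0×931)/(47.0+931) = 44.74 Ω
R_total = R_p + 150 = 44.74 + 150 = 194.7 Ω
I = V / R_total = 25.3 / 194.7 = 0.1299 A
R3 carries the full series current, so P = I²R.
P_R3 = (0.1299)² × 150 = 2.532 W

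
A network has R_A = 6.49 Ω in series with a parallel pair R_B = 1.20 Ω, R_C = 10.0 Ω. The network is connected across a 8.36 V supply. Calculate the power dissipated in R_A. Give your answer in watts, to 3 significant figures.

Reduce the parallel pair to R_p first; the network is then a simple series string.
R_p = (1.20×10.0)/(1.20+10.0) = 1.071 Ω
R_total = 6.49 + 1.071 = 7.561 Ω
I = V / R_total = 8.36 / 7.561 = 1.106 A
All the current flows through R_A; use P = I²R.
P_R_A = (1.106)² × 6.49 = 7.933 W

7.93 W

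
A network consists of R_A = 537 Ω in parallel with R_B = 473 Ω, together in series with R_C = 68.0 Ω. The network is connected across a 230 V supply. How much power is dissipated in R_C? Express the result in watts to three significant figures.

Reduce the parallel combination to a single R_p; the circuit then becomes R_p in series with the remaining resistor.
R_p = (537×473)/(537+473) = 251.5 Ω
R_total = R_p + 68.0 = 251.5 + 68.0 = 319.5 Ω
I = V / R_total = 230 / 319.5 = 0.7199 A
All the supply current flows through R_C; use P = I²R_C.
P_R_C = (0.7199)² × 68.0 = 35.24 W

35.2 W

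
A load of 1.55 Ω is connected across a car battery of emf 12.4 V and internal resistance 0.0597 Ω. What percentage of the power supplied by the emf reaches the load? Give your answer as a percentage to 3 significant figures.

The source delivers εI, of which I²R reaches the load and I²r is lost; since I is common, η = R/(R+r).
η = R / (R + r) = 1.55 / (1.55 + 0.0597) = 0.9629

96.3 %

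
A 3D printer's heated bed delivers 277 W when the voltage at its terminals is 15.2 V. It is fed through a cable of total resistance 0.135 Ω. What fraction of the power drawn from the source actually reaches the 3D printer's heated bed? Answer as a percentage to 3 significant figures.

86.1 %

I = P / V = 277 / 15.2 = 18.22 A through the cable.
P_line = I² R_line = (18.22)² × 0.135 = 44.83 W
P_source = P_load + P_line = 277.0 + 44.83 = 321.8 W
η = P_load / P_source = 277.0 / 321.8 = 0.8607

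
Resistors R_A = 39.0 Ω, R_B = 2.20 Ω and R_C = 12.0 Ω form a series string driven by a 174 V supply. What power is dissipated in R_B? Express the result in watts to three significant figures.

In a series string the same current flows through every resistor — find that current, then P = I²R for the one we want.
R_total = 39.0 + 2.20 + 12.0 = 53.20 Ω
I = V / R_total = 174 / 53.20 = 3.271 A
P_R_B = I² × R_B = (3.271)² × 2.20 = 23.53 W

23.5 W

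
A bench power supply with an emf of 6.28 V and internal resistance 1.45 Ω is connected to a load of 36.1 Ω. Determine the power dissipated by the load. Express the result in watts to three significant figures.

1.01 W

Load and internal resistance form a series loop — compute the loop current, then the load power via I²R.
I = ε / (r + R) = 6.28 / (1.45 + 36.1) = 0.1672 A
P_load = I² R = (0.1672)² × 36.1 = 1.010 W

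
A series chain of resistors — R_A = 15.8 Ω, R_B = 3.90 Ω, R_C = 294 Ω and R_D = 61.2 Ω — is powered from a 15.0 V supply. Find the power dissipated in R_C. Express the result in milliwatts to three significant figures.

The current is common to all series resistors; compute it, then apply P = I²R for the target.
R_total = 15.8 + 3.90 + 294 + 61.2 = 374.9 Ω
I = V / R_total = 15.0 / 374.9 = 0.04001 A
P_R_C = I² × R_C = (0.04001)² × 294 = 0.4707 W

471 mW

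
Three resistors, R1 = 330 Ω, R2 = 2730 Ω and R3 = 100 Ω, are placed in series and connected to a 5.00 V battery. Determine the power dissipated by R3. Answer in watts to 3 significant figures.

0.000250 W

Since the resistors are in series they all carry the loop current I = V/R_total; the power in any one is I²R.
R_total = 330 + 2730 + 100 = 3160 Ω
I = V / R_total = 5.00 / 3160 = 0.001582 A
P_R3 = I² × R3 = (0.001582)² × 100 = 0.0002504 W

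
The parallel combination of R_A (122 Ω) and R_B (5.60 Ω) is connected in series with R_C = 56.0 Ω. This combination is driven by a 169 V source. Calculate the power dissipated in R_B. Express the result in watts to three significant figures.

Reduce the parallel combination to a single R_p; the circuit then becomes R_p in series with the remaining resistor.
R_p = (122×5.60)/(122+5.60) = 5.354 Ω
R_total = R_p + 56.0 = 5.354 + 56.0 = 61.35 Ω
I = V / R_total = 169 / 61.35 = 2.754 A
Voltage across the parallel pair: V_p = I × R_p = 2.754 × 5.354 = 14.75 V
Use P = V²/R for R_B with V = V_p.
P_R_B = (14.75)² / 5.60 = 38.84 W

38.8 W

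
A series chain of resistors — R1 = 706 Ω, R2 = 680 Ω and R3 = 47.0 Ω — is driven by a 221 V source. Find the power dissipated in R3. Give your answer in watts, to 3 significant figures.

The current is common to all series resistors; compute it, then apply P = I²R for the target.
R_total = 706 + 680 + 47.0 = 1433 Ω
I = V / R_total = 221 / 1433 = 0.1542 A
P_R3 = I² × R3 = (0.1542)² × 47.0 = 1.118 W

1.12 W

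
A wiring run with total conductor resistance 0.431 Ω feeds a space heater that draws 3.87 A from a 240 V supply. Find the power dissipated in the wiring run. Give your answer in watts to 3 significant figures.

6.46 W

Only the current and the line resistance are needed for the I²R loss.
The wiring run carries the full 3.87 A.
P_line = I² R_line = (3.870)² × 0.431 = 6.455 W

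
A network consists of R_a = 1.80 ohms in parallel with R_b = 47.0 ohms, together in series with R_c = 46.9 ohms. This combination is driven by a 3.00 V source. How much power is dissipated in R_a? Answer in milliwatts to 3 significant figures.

First find R_p for the parallel pair, then treat R_p + R_c as a series loop.
R_p = (1.80×47.0)/(1.80+47.0) = 1.734 Ω
R_total = R_p + 46.9 = 1.734 + 46.9 = 48.63 Ω
I = V / R_total = 3.00 / 48.63 = 0.06169 A
Voltage across the parallel pair: V_p = I × R_p = 0.06169 × 1.734 = 0.1069 V
R_a has V_p across it, so P = V_p²/R_a.
P_R_a = (0.1069)² / 1.80 = 0.006353 W

6.35 mW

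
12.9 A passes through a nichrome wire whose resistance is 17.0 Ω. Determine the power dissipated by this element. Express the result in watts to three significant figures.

The current through and the resistance of the element are both given; use P = I²R.
P = (12.90 A)² × 17.0 Ω = 2829 W

2830 W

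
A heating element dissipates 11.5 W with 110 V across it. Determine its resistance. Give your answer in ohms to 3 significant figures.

1050 Ω

The two known quantities fix the third via R = V² / P.
R = (110)² / 11.5 = 1052 Ω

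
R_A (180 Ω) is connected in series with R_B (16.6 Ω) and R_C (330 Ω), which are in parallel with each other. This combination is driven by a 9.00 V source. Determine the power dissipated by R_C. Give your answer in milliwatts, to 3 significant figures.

Collapse R_B‖R_C to a single equivalent, reducing the network to two series elements.
R_p = (16.6×330)/(16.6+330) = 15.80 Ω
R_total = 180 + 15.80 = 195.8 Ω
I = V / R_total = 9.00 / 195.8 = 0.04596 A
Voltage across the parallel pair: V_p = I × R_p = 0.04596 × 15.80 = 0.7265 V
R_C sees V_p directly, so P = V_p² / R_C.
P_R_C = (0.7265)² / 330 = 0.001599 W

1.60 mW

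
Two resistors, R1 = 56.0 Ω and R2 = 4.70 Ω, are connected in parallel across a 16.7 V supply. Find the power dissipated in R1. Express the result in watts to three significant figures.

4.98 W

The supply voltage appears across each parallel branch — just use P = V²/R1.
P_R1 = V² / R1 = (16.7)² / 56.0 Ω = 4.980 W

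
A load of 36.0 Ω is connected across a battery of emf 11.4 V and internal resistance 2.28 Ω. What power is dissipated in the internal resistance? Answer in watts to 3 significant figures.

0.202 W

The source's internal resistance is just another series element carrying I; its dissipation is I²r.
I = ε / (r + R) = 11.4 / (2.28 + 36.0) = 0.2978 A
P_int = I² r = (0.2978)² × 2.28 = 0.2022 W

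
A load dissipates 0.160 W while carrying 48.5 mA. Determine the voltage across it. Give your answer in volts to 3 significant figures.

From P = V I = I²R = V²/R, with the two given quantities we get V = P / I.
V = 0.160 / 0.04850 = 3.299 V

3.30 V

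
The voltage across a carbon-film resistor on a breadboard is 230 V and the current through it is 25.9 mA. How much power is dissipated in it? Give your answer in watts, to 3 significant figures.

5.96 W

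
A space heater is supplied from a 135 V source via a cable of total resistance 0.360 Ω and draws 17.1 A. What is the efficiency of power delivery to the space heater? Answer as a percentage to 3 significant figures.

The cable carries the full 17.1 A.
P_line = I² R_line = (17.10)² × 0.360 = 105.3 W
P_source = V I = 135 × 17.10 = 2308 W; P_load = 2203 W
η = P_load / P_source = 2203 / 2308 = 0.9544

95.4 %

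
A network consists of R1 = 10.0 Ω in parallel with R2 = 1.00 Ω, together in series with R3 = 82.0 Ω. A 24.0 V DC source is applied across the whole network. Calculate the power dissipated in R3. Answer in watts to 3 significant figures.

6.87 W

Combine R1 and R2 into their parallel equivalent first, reducing the network to two series resistors.
R_p = (10.0×1.00)/(10.0+1.00) = 0.9091 Ω
R_total = R_p + 82.0 = 0.9091 + 82.0 = 82.91 Ω
I = V / R_total = 24.0 / 82.91 = 0.2895 A
All the supply current flows through R3; use P = I²R3.
P_R3 = (0.2895)² × 82.0 = 6.871 W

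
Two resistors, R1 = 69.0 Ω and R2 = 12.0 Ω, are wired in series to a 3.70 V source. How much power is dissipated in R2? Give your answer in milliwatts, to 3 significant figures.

25.0 mW

Series elements share the same current, so find I first, then use P = I²R.
R_total = 69.0 + 12.0 = 81.00 Ω
I = V / R_total = 3.70 / 81.00 = 0.04568 A
P_R2 = I² × R2 = (0.04568)² × 12.0 = 0.02504 W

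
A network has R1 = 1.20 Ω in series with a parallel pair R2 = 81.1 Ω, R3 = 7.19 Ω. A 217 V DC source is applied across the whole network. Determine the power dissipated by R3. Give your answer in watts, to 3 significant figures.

4690 W

Collapse R2‖R3 to a single equivalent, reducing the network to two series elements.
R_p = (81.1×7.19)/(81.1+7.19) = 6.604 Ω
R_total = 1.20 + 6.604 = 7.804 Ω
I = V / R_total = 217 / 7.804 = 27.80 A
Voltage across the parallel pair: V_p = I × R_p = 27.80 × 6.604 = 183.6 V
R3 sees V_p directly, so P = V_p² / R3.
P_R3 = (183.6)² / 7.19 = 4690 W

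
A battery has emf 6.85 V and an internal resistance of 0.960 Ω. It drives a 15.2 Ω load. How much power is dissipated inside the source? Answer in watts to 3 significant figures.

The internal resistance carries the same current as the load; P_int = I²r.
I = ε / (r + R) = 6.85 / (0.960 + 15.2) = 0.4239 A
P_int = I² r = (0.4239)² × 0.960 = 0.1725 W

0.172 W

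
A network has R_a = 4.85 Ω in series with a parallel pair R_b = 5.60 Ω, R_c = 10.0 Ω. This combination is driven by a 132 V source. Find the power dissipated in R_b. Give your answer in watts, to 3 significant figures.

563 W

First combine the parallel branches into one equivalent R_p, then R_a + R_p is a series pair.
R_p = (5.60×10.0)/(5.60+10.0) = 3.590 Ω
R_total = 4.85 + 3.590 = 8.440 Ω
I = V / R_total = 132 / 8.440 = 15.64 A
Voltage across the parallel pair: V_p = I × R_p = 15.64 × 3.590 = 56.14 V
R_b sees V_p directly, so P = V_p² / R_b.
P_R_b = (56.14)² / 5.60 = 562.9 W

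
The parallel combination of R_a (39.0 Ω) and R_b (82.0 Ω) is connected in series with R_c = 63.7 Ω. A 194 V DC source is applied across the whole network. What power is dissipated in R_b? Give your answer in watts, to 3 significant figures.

39.5 W

First find R_p for the parallel pair, then treat R_p + R_c as a series loop.
R_p = (39.0×82.0)/(39.0+82.0) = 26.43 Ω
R_total = R_p + 63.7 = 26.43 + 63.7 = 90.13 Ω
I = V / R_total = 194 / 90.13 = 2.152 A
Voltage across the parallel pair: V_p = I × R_p = 2.152 × 26.43 = 56.89 V
R_b sits across V_p; its power is V_p²/R.
P_R_b = (56.89)² / 82.0 = 39.47 W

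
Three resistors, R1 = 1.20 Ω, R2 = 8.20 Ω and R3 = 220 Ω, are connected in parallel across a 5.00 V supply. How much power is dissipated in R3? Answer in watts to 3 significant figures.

Every branch has 5.00 V across it, so for R3 the power is simply V²/R.
P_R3 = V² / R3 = (5.00)² / 220 Ω = 0.1136 W

0.114 W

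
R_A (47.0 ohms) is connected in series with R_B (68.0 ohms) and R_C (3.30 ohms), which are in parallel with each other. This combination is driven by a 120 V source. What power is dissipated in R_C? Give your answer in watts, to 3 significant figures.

Replace R_B and R_C with their parallel equivalent so the circuit becomes R_A in series with R_p.
R_p = (68.0×3.30)/(68.0+3.30) = 3.147 Ω
R_total = 47.0 + 3.147 = 50.15 Ω
I = V / R_total = 120 / 50.15 = 2.393 A
Voltage across the parallel pair: V_p = I × R_p = 2.393 × 3.147 = 7.531 V
R_C sees V_p directly, so P = V_p² / R_C.
P_R_C = (7.531)² / 3.30 = 17.19 W

17.2 W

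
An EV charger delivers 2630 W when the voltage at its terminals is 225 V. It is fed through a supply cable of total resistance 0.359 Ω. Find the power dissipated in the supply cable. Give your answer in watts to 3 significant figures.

49.1 W

The supply cable and load are in series, so the same current flows in both; the loss is I²R_line.
I = P / V = 2630 / 225 = 11.69 A through the supply cable.
P_line = I² R_line = (11.69)² × 0.359 = 49.05 W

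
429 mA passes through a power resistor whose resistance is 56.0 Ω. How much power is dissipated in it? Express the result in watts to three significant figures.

With I and R stated, P = I²R applies in one step.
P = (0.4290 A)² × 56.0 Ω = 10.31 W

10.3 W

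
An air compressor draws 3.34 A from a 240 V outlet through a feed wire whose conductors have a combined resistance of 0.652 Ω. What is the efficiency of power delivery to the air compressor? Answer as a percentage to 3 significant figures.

The feed wire carries the full 3.34 A.
P_line = I² R_line = (3.340)² × 0.652 = 7.273 W
P_source = V I = 240 × 3.340 = 801.6 W; P_load = 794.3 W
η = P_load / P_source = 794.3 / 801.6 = 0.9909

99.1 %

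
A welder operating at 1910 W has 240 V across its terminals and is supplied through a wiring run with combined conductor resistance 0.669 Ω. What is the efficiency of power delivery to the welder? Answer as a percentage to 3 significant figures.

97.8 %

I = P / V = 1910 / 240 = 7.958 A through the wiring run.
P_line = I² R_line = (7.958)² × 0.669 = 42.37 W
P_source = P_load + P_line = 1910 + 42.37 = 1952 W
η = P_load / P_source = 1910 / 1952 = 0.9783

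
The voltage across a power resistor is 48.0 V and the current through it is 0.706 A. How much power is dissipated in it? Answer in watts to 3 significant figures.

V and I are known directly — P = V I, no intermediate step needed.
P = 48.0 V × 0.7060 A = 33.89 W

33.9 W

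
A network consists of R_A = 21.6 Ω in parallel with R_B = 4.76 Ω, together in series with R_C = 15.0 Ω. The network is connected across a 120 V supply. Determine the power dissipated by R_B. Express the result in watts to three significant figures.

129 W

Combine R_A and R_B into their parallel equivalent first, reducing the network to two series resistors.
R_p = (21.6×4.76)/(21.6+4.76) = 3.900 Ω
R_total = R_p + 15.0 = 3.900 + 15.0 = 18.90 Ω
I = V / R_total = 120 / 18.90 = 6.349 A
Voltage across the parallel pair: V_p = I × R_p = 6.349 × 3.900 = 24.76 V
R_B has V_p across it, so P = V_p²/R_B.
P_R_B = (24.76)² / 4.76 = 128.8 W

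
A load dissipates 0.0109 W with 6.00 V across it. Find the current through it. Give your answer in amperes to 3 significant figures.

0.00182 A

From P = V I = I²R = V²/R, with the two given quantities we get I = P / V.
I = 0.0109 / 6.00 = 0.001817 A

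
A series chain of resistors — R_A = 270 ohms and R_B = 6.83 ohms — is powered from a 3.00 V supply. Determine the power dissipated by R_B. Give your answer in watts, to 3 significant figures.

0.000802 W

The current is common to all series resistors; compute it, then apply P = I²R for the target.
R_total = 270 + 6.83 = 276.8 Ω
I = V / R_total = 3.00 / 276.8 = 0.01084 A
P_R_B = I² × R_B = (0.01084)² × 6.83 = 0.0008021 W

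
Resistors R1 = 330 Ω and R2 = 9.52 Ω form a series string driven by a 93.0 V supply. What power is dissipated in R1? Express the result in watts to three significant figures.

Since the resistors are in series they all carry the loop current I = V/R_total; the power in any one is I²R.
R_total = 330 + 9.52 = 339.5 Ω
I = V / R_total = 93.0 / 339.5 = 0.2739 A
P_R1 = I² × R1 = (0.2739)² × 330 = 24.76 W

24.8 W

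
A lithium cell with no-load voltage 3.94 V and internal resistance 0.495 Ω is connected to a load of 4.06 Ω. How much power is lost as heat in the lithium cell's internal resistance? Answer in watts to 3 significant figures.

The source's internal resistance is just another series element carrying I; its dissipation is I²r.
I = ε / (r + R) = 3.94 / (0.495 + 4.06) = 0.8650 A
P_int = I² r = (0.8650)² × 0.495 = 0.3704 W

0.370 W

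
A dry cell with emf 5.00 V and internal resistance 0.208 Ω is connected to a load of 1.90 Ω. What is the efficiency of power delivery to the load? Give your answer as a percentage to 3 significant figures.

η = P_load/(P_load+P_int) = I²R/(I²R+I²r) = R/(R+r) — the I² cancels for series elements.
η = R / (R + r) = 1.90 / (1.90 + 0.208) = 0.9013

90.1 %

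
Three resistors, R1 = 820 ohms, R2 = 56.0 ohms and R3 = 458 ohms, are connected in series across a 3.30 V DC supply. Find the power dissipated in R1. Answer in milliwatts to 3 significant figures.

Every series element carries the same I. Get I from the total resistance, then P = I² × R1.
R_total = 820 + 56.0 + 458 = 1334 Ω
I = V / R_total = 3.30 / 1334 = 0.002474 A
P_R1 = I² × R1 = (0.002474)² × 820 = 0.005018 W

5.02 mW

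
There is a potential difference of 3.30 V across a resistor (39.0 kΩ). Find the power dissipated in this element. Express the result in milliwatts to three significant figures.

Voltage and resistance are given, so P = V²/R is the one-step route.
P = (3.30 V)² / 39000 Ω = 0.0002792 W

0.279 mW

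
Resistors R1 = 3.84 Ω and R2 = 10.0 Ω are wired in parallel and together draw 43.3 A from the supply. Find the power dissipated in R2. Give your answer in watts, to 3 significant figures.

1440 W

The branches share the same voltage, but only the total current is given — find V from the equivalent resistance first.
1/R_eq = 1/3.84 + 1/10.0 ⇒ R_eq = 2.775 Ω
V = I_total × R_eq = 43.30 × 2.775 = 120.1 V
P_R2 = V² / R2 = (120.1)² / 10.0 = 1443 W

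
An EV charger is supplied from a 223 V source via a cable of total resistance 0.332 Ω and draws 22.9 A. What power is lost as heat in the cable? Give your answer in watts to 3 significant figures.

Only the current and the line resistance are needed for the I²R loss.
The cable carries the full 22.9 A.
P_line = I² R_line = (22.90)² × 0.332 = 174.1 W

174 W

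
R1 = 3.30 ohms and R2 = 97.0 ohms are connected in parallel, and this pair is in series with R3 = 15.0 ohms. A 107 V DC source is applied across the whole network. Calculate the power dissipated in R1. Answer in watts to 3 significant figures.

First find R_p for the parallel pair, then treat R_p + R3 as a series loop.
R_p = (3.30×97.0)/(3.30+97.0) = 3.191 Ω
R_total = R_p + 15.0 = 3.191 + 15.0 = 18.19 Ω
I = V / R_total = 107 / 18.19 = 5.882 A
Voltage across the parallel pair: V_p = I × R_p = 5.882 × 3.191 = 18.77 V
R1 has V_p across it, so P = V_p²/R1.
P_R1 = (18.77)² / 3.30 = 106.8 W

107 W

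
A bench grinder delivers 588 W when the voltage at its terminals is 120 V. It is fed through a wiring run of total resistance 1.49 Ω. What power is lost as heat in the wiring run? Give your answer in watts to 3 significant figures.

Line loss is just I²R for the cable — we know both I and R_line directly.
I = P / V = 588 / 120 = 4.900 A through the wiring run.
P_line = I² R_line = (4.900)² × 1.49 = 35.77 W

35.8 W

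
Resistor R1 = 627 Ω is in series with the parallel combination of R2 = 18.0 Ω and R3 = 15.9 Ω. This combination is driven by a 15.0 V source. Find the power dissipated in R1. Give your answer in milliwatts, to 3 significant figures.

Replace R2 and R3 with their parallel equivalent so the circuit becomes R1 in series with R_p.
R_p = (18.0×15.9)/(18.0+15.9) = 8.442 Ω
R_total = 627 + 8.442 = 635.4 Ω
I = V / R_total = 15.0 / 635.4 = 0.02361 A
R1 is in the main series path, so its power is I²R1.
P_R1 = (0.02361)² × 627 = 0.3494 W

349 mW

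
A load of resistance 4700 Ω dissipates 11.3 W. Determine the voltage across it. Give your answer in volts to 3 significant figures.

230 V

The two known quantities fix the third via V = √(P R).
V = √(11.3 × 4700) = 230.5 V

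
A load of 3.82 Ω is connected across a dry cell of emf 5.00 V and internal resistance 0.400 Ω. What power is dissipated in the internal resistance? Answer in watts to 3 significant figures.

Internal loss is I²r, with I set by the total series resistance r+R.
I = ε / (r + R) = 5.00 / (0.400 + 3.82) = 1.185 A
P_int = I² r = (1.185)² × 0.400 = 0.5615 W

0.562 W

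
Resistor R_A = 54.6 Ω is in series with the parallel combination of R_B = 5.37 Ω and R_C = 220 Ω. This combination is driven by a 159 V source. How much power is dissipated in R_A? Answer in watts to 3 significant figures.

First combine the parallel branches into one equivalent R_p, then R_A + R_p is a series pair.
R_p = (5.37×220)/(5.37+220) = 5.242 Ω
R_total = 54.6 + 5.242 = 59.84 Ω
I = V / R_total = 159 / 59.84 = 2.657 A
The full supply current passes through R_A: P = I²R.
P_R_A = (2.657)² × 54.6 = 385.5 W

385 W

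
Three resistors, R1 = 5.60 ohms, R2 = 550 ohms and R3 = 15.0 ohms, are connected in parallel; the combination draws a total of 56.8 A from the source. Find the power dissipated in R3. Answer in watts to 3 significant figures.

The branches share the same voltage, but only the total current is given — find V from the equivalent resistance first.
1/R_eq = 1/5.60 + 1/550 + 1/15.0 ⇒ R_eq = 4.048 Ω
V = I_total × R_eq = 56.80 × 4.048 = 229.9 V
P_R3 = V² / R3 = (229.9)² / 15.0 = 3524 W

3520 W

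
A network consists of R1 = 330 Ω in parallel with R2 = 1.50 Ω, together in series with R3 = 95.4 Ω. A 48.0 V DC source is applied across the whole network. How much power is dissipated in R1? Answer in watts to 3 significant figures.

0.00166 W

First find R_p for the parallel pair, then treat R_p + R3 as a series loop.
R_p = (330×1.50)/(330+1.50) = 1.493 Ω
R_total = R_p + 95.4 = 1.493 + 95.4 = 96.89 Ω
I = V / R_total = 48.0 / 96.89 = 0.4954 A
Voltage across the parallel pair: V_p = I × R_p = 0.4954 × 1.493 = 0.7397 V
R1 has V_p across it, so P = V_p²/R1.
P_R1 = (0.7397)² / 330 = 0.001658 W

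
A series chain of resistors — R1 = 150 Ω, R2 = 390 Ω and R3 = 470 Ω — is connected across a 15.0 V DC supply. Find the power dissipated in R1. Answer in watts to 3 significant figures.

The current is common to all series resistors; compute it, then apply P = I²R for the target.
R_total = 150 + 390 + 470 = 1010 Ω
I = V / R_total = 15.0 / 1010 = 0.01485 A
P_R1 = I² × R1 = (0.01485)² × 150 = 0.03308 W

0.0331 W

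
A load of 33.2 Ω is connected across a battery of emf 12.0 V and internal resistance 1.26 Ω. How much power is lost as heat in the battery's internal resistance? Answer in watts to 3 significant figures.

r is in series with the load, so it carries the full circuit current — the loss in it is I²r.
I = ε / (r + R) = 12.0 / (1.26 + 33.2) = 0.3482 A
P_int = I² r = (0.3482)² × 1.26 = 0.1528 W

0.153 W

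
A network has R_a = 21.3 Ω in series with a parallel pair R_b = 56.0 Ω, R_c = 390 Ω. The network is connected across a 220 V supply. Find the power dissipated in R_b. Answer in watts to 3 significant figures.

Collapse R_b‖R_c to a single equivalent, reducing the network to two series elements.
R_p = (56.0×390)/(56.0+390) = 48.97 Ω
R_total = 21.3 + 48.97 = 70.27 Ω
I = V / R_total = 220 / 70.27 = 3.131 A
Voltage across the parallel pair: V_p = I × R_p = 3.131 × 48.97 = 153.3 V
R_b sees V_p directly, so P = V_p² / R_b.
P_R_b = (153.3)² / 56.0 = 419.7 W

420 W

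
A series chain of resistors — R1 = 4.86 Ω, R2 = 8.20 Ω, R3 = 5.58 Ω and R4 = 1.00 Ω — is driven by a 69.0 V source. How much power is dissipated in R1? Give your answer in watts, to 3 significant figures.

Series elements share the same current, so find I first, then use P = I²R.
R_total = 4.86 + 8.20 + 5.58 + 1.00 = 19.64 Ω
I = V / R_total = 69.0 / 19.64 = 3.513 A
P_R1 = I² × R1 = (3.513)² × 4.86 = 59.99 W

60.0 W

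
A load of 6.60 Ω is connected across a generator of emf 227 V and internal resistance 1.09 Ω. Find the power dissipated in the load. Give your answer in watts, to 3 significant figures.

5750 W

Load and internal resistance form a series loop — compute the loop current, then the load power via I²R.
I = ε / (r + R) = 227 / (1.09 + 6.60) = 29.52 A
P_load = I² R = (29.52)² × 6.60 = 5751 W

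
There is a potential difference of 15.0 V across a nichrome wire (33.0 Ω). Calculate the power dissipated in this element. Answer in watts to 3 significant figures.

6.82 W

Voltage and resistance are given, so P = V²/R is the one-step route.
P = (15.0 V)² / 33.0 Ω = 6.818 W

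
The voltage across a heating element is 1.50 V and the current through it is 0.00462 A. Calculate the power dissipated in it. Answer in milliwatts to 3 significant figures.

6.93 mW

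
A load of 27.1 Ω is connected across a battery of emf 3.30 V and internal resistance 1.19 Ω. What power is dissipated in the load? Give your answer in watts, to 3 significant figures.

Load and internal resistance form a series loop — compute the loop current, then the load power via I²R.
I = ε / (r + R) = 3.30 / (1.19 + 27.1) = 0.1166 A
P_load = I² R = (0.1166)² × 27.1 = 0.3687 W

0.369 W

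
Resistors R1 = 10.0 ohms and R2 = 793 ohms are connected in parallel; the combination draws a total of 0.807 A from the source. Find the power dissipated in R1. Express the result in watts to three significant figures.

Only the total current is stated, so first find the parallel equivalent to get the voltage across the combination.
1/R_eq = 1/10.0 + 1/793 ⇒ R_eq = 9.875 Ω
V = I_total × R_eq = 0.8070 × 9.875 = 7.970 V
P_R1 = V² / R1 = (7.970)² / 10.0 = 6.351 W

6.35 W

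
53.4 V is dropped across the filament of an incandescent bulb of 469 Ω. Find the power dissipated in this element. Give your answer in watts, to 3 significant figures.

V and R are stated; P = V²/R avoids computing the current.
P = (53.4 V)² / 469 Ω = 6.080 W

6.08 W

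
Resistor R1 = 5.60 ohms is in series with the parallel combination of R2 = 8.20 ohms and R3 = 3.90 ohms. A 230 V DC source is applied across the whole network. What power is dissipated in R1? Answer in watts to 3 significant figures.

First combine the parallel branches into one equivalent R_p, then R1 + R_p is a series pair.
R_p = (8.20×3.90)/(8.20+3.90) = 2.643 Ω
R_total = 5.60 + 2.643 = 8.243 Ω
I = V / R_total = 230 / 8.243 = 27.90 A
R1 is in the main series path, so its power is I²R1.
P_R1 = (27.90)² × 5.60 = 4360 W

4360 W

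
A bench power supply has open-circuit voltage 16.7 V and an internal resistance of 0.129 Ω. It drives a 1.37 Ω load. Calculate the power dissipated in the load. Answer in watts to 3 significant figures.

The internal resistance and the load are in series, so the same I flows through both; get I from ε/(r+R), then I²R for the load.
I = ε / (r + R) = 16.7 / (0.129 + 1.37) = 11.14 A
P_load = I² R = (11.14)² × 1.37 = 170.0 W

170 W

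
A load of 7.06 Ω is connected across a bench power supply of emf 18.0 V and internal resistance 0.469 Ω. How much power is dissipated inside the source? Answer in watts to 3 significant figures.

2.68 W

The internal resistance carries the same current as the load; P_int = I²r.
I = ε / (r + R) = 18.0 / (0.469 + 7.06) = 2.391 A
P_int = I² r = (2.391)² × 0.469 = 2.681 W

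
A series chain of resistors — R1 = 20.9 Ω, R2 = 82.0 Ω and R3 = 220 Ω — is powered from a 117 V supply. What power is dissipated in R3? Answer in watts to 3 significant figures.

28.9 W

Series elements share the same current, so find I first, then use P = I²R.
R_total = 20.9 + 82.0 + 220 = 322.9 Ω
I = V / R_total = 117 / 322.9 = 0.3623 A
P_R3 = I² × R3 = (0.3623)² × 220 = 28.88 W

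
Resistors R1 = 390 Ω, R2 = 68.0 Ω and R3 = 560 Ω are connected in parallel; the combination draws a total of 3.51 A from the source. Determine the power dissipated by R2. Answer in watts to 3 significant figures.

499 W

The branches share the same voltage, but only the total current is given — find V from the equivalent resistance first.
1/R_eq = 1/390 + 1/68.0 + 1/560 ⇒ R_eq = 52.48 Ω
V = I_total × R_eq = 3.510 × 52.48 = 184.2 V
P_R2 = V² / R2 = (184.2)² / 68.0 = 498.9 W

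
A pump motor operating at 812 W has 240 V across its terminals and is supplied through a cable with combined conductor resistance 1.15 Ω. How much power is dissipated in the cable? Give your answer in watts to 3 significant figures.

The cable and load are in series, so the same current flows in both; the loss is I²R_line.
I = P / V = 812 / 240 = 3.383 A through the cable.
P_line = I² R_line = (3.383)² × 1.15 = 13.16 W

13.2 W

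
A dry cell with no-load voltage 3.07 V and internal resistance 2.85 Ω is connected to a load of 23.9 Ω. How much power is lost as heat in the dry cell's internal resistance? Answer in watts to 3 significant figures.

0.0375 W

Internal loss is I²r, with I set by the total series resistance r+R.
I = ε / (r + R) = 3.07 / (2.85 + 23.9) = 0.1148 A
P_int = I² r = (0.1148)² × 2.85 = 0.03754 W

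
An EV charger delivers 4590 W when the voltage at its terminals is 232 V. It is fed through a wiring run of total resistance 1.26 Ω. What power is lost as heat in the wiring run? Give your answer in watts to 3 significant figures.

The wiring run is a series resistance carrying the load current; its dissipation is I²R_line.
I = P / V = 4590 / 232 = 19.78 A through the wiring run.
P_line = I² R_line = (19.78)² × 1.26 = 493.2 W

493 W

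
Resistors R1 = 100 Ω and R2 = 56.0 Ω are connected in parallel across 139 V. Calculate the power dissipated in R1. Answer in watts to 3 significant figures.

Each parallel branch sees the full supply voltage, so P = V²/R applies directly to the target branch.
P_R1 = V² / R1 = (139)² / 100 Ω = 193.2 W

193 W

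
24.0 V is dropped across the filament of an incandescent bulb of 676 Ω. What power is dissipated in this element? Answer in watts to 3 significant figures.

0.852 W

We know the drop across the element and its resistance — P = V²/R, one step.
P = (24.0 V)² / 676 Ω = 0.8521 W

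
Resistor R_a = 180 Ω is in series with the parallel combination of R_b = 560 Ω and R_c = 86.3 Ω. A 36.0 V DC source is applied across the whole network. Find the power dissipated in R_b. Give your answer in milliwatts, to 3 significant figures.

199 mW

First combine the parallel branches into one equivalent R_p, then R_a + R_p is a series pair.
R_p = (560×86.3)/(560+86.3) = 74.78 Ω
R_total = 180 + 74.78 = 254.8 Ω
I = V / R_total = 36.0 / 254.8 = 0.1413 A
Voltage across the parallel pair: V_p = I × R_p = 0.1413 × 74.78 = 10.57 V
With V_p across R_b, its power is V_p²/R_b.
P_R_b = (10.57)² / 560 = 0.1994 W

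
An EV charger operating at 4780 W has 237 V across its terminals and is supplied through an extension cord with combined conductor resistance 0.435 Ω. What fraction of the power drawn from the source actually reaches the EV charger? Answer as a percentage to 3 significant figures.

I = P / V = 4780 / 237 = 20.17 A through the extension cord.
P_line = I² R_line = (20.17)² × 0.435 = 176.9 W
P_source = P_load + P_line = 4780 + 176.9 = 4957 W
η = P_load / P_source = 4780 / 4957 = 0.9643

96.4 %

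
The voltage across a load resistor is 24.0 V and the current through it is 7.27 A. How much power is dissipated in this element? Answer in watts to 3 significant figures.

V and I are known directly — P = V I, no intermediate step needed.
P = 24.0 V × 7.270 A = 174.5 W

174 W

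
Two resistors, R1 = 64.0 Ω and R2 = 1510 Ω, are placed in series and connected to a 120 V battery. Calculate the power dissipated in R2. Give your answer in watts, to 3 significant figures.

8.78 W

Every series element carries the same I. Get I from the total resistance, then P = I² × R2.
R_total = 64.0 + 1510 = 1574 Ω
I = V / R_total = 120 / 1574 = 0.07624 A
P_R2 = I² × R2 = (0.07624)² × 1510 = 8.777 W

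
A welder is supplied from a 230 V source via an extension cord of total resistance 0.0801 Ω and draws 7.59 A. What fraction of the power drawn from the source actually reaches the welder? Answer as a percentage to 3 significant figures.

99.7 %

The extension cord carries the full 7.59 A.
P_line = I² R_line = (7.590)² × 0.0801 = 4.614 W
P_source = V I = 230 × 7.590 = 1746 W; P_load = 1741 W
η = P_load / P_source = 1741 / 1746 = 0.9974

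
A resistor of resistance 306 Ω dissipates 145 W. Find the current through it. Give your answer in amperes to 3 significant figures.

The two known quantities fix the third via I = √(P / R).
I = √(145 / 306) = 0.6884 A

0.688 A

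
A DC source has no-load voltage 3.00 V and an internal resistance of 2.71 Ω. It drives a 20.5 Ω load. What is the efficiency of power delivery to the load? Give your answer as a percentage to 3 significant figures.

Both r and R carry the same current, so the power split is just the resistance split: η = R/(R+r).
η = R / (R + r) = 20.5 / (20.5 + 2.71) = 0.8832

88.3 %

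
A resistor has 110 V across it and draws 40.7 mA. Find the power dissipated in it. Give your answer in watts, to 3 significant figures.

With V and I both given, power follows immediately from P = V I.
P = 110 V × 0.04070 A = 4.477 W

4.48 W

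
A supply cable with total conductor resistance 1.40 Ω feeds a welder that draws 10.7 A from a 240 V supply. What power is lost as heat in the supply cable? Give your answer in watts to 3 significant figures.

Only the current and the line resistance are needed for the I²R loss.
The supply cable carries the full 10.7 A.
P_line = I² R_line = (10.70)² × 1.40 = 160.3 W

160 W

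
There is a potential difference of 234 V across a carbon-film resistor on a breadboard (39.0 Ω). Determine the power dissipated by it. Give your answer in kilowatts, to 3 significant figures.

1.40 kW

V and R are stated; P = V²/R avoids computing the current.
P = (234 V)² / 39.0 Ω = 1404 W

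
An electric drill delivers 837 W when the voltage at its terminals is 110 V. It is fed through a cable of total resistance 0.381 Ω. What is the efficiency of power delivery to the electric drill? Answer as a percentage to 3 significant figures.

I = P / V = 837 / 110 = 7.609 A through the cable.
P_line = I² R_line = (7.609)² × 0.381 = 22.06 W
P_source = P_load + P_line = 837.0 + 22.06 = 859.1 W
η = P_load / P_source = 837.0 / 859.1 = 0.9743

97.4 %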